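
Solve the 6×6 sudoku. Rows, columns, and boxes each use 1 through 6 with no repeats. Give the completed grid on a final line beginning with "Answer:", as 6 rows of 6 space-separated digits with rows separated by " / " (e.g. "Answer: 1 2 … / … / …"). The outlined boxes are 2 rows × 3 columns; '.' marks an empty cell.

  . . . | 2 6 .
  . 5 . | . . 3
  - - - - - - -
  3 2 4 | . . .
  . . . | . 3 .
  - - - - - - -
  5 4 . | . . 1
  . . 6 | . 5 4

Step 1. [r2c1∈{1,2,4,6}] row 2 places 6 nowhere but r2c1, so r2c1=6.
Step 2. [r4c1∈{1}] r4c1 has the single candidate 1 ⇒ r4c1=1.
Step 3. [r5c4∈{3,6}] across row 5, 6 lands solely at r5c4. So r5c4=6.
Step 4. [r5c3∈{2,3}] in row 5, 3 fits only at r5c3 ⇒ r5c3=3.
Step 5. [r4c4∈{4,5}] in row 4, 4 fits only at r4c4. So r4c4=4.
Step 6. [r2c4∈{1}] r2c4 is down to just 1. So r2c4=1.
Step 7. [r1c6∈{5}] r1c6's peers cover all but 5. So r1c6=5.
Step 8. [r4c2∈{6}] r4c2 has the single candidate 6. So r4c2=6.
Step 9. [r6c2∈{1}] nothing but 1 survives at r6c2 ⇒ r6c2=1.
Step 10. [r3c4∈{5}] nothing but 5 survives at r3c4. So r3c4=5.
Step 11. [r1c3∈{1}] nothing but 1 survives at r1c3, so r1c3=1.
Step 12. [r6c4∈{3}] r6c4's peers cover all but 3 ⇒ r6c4=3.
Step 13. [r5c5∈{2}] r5c5 has the single candidate 2. So r5c5=2.
Step 14. [r3c5∈{1}] r3c5 is down to just 1. So r3c5=1.
Step 15. [r2c5∈{4}] nothing but 4 survives at r2c5 ⇒ r2c5=4.
Step 16. [r6c1∈{2}] r6c1's peers cover all but 2. So r6c1=2.
Step 17. [r3c6∈{6}] r3c6 has the single candidate 6, so r3c6=6.
Step 18. [r4c6∈{2}] r4c6's peers cover all but 2. So r4c6=2.
Step 19. [r4c3∈{5}] r4c3 has the single candidate 5, so r4c3=5.
Step 20. [r1c2∈{3}] nothing but 3 survives at r1c2 ⇒ r1c2=3.
Step 21. [r1c1∈{4}] r1c1's peers cover all but 4 ⇒ r1c1=4.
Step 22. [r2c3∈{2}] r2c3's peers cover all but 2, so r2c3=2.

Answer: 4 3 1 2 6 5 / 6 5 2 1 4 3 / 3 2 4 5 1 6 / 1 6 5 4 3 2 / 5 4 3 6 2 1 / 2 1 6 3 5 4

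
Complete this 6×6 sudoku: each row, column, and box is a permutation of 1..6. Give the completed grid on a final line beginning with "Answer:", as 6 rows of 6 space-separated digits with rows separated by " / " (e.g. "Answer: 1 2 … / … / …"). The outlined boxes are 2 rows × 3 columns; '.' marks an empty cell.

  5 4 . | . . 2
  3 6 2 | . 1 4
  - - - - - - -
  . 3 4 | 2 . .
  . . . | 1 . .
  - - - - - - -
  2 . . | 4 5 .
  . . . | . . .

Step 1. [r3c5∈{6}] nothing but 6 survives at r3c5. So r3c5=6.
Step 2. [r5c2∈{1}] only 1 remains possible at r5c2 ⇒ r5c2=1.
Step 3. [r1c5∈{3}] nothing but 3 survives at r1c5. So r1c5=3.
Step 4. [r6c4∈{3,6}] in col 4, 3 fits only at r6c4, so r6c4=3.
Step 5. [r6c2∈{5}] r6c2 has the single candidate 5 ⇒ r6c2=5.
Step 6. [r6c3∈{6}] nothing but 6 survives at r6c3, so r6c3=6.
Step 7. [r4c3∈{5}] r4c3's peers cover all but 5 ⇒ r4c3=5.
Step 8. [r6c6∈{1}] r6c6's peers cover all but 1, so r6c6=1.
Step 9. [r5c6∈{6}] r5c6's peers cover all but 6. So r5c6=6.
Step 10. [r6c5∈{2}] nothing but 2 survives at r6c5. So r6c5=2.
Step 11. [r2c4∈{5}] r2c4's peers cover all but 5 ⇒ r2c4=5.
Step 12. [r4c6∈{3}] r4c6 has the single candidate 3. So r4c6=3.
Step 13. [r6c1∈{4}] r6c1 has the single candidate 4, so r6c1=4.
Step 14. [r4c1∈{6}] nothing but 6 survives at r4c1. So r4c1=6.
Step 15. [r4c5∈{4}] r4c5 has the single candidate 4 ⇒ r4c5=4.
Step 16. [r4c2∈{2}] only 2 remains possible at r4c2, so r4c2=2.
Step 17. [r1c3∈{1}] r1c3 has the single candidate 1, so r1c3=1.
Step 18. [r5c3∈{3}] only 3 remains possible at r5c3. So r5c3=3.
Step 19. [r3c6∈{5}] nothing but 5 survives at r3c6, so r3c6=5.
Step 20. [r1c4∈{6}] only 6 remains possible at r1c4, so r1c4=6.
Step 21. [r3c1∈{1}] r3c1's peers cover all but 1, so r3c1=1.

Answer: 5 4 1 6 3 2 / 3 6 2 5 1 4 / 1 3 4 2 6 5 / 6 2 5 1 4 3 / 2 1 3 4 5 6 / 4 5 6 3 2 1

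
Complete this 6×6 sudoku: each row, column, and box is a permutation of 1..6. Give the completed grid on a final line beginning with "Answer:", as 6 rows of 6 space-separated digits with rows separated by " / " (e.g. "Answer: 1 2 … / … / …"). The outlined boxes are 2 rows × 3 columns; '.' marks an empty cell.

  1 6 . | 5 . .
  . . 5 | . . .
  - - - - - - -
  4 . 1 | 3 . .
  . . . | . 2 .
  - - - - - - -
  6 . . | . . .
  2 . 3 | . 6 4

Step 1. [r6c4∈{1}] r6c4 has the single candidate 1 ⇒ r6c4=1.
Step 2. [r3c6∈{5,6}] in row 3, 6 fits only at r3c6 ⇒ r3c6=6.
Step 3. [r2c1∈{3}] nothing but 3 survives at r2c1, so r2c1=3.
Step 4. [r6c2∈{5}] r6c2 is down to just 5 ⇒ r6c2=5.
Step 5. [r1c3∈{2,4}] 2 has one home in col 3: r1c3. So r1c3=2.
Step 6. [r2c2∈{4}] r2c2 is down to just 4 ⇒ r2c2=4.
Step 7. [r1c6∈{3}] r1c6's peers cover all but 3. So r1c6=3.
Step 8. [r5c4∈{2}] r5c4's peers cover all but 2, so r5c4=2.
Step 9. [r5c6∈{5}] nothing but 5 survives at r5c6. So r5c6=5.
Step 10. [r2c6∈{1,2}] 2 has one home in row 2: r2c6, so r2c6=2.
Step 11. [r3c5∈{5}] nothing but 5 survives at r3c5 ⇒ r3c5=5.
Step 12. [r4c6∈{1}] r4c6 is down to just 1, so r4c6=1.
Step 13. [r5c2∈{1}] only 1 remains possible at r5c2 ⇒ r5c2=1.
Step 14. [r2c5∈{1}] only 1 remains possible at r2c5. So r2c5=1.
Step 15. [r1c5∈{4}] r1c5 has the single candidate 4 ⇒ r1c5=4.
Step 16. [r4c2∈{3}] r4c2 is down to just 3. So r4c2=3.
Step 17. [r4c1∈{5}] nothing but 5 survives at r4c1, so r4c1=5.
Step 18. [r4c3∈{6}] nothing but 6 survives at r4c3 ⇒ r4c3=6.
Step 19. [r3c2∈{2}] r3c2 is down to just 2, so r3c2=2.
Step 20. [r4c4∈{4}] nothing but 4 survives at r4c4. So r4c4=4.
Step 21. [r5c3∈{4}] only 4 remains possible at r5c3, so r5c3=4.
Step 22. [r5c5∈{3}] r5c5 has the single candidate 3. So r5c5=3.
Step 23. [r2c4∈{6}] only 6 remains possible at r2c4. So r2c4=6.

Answer: 1 6 2 5 4 3 / 3 4 5 6 1 2 / 4 2 1 3 5 6 / 5 3 6 4 2 1 / 6 1 4 2 3 5 / 2 5 3 1 6 4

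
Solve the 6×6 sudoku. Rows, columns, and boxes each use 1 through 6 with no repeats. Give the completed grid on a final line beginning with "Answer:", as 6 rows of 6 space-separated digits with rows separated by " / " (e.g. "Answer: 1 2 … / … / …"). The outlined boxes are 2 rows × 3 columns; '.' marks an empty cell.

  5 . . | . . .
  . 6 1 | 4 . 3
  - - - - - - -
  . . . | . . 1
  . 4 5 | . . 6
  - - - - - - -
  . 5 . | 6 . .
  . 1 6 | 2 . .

Step 1. [r2c1∈{2}] nothing but 2 survives at r2c1. So r2c1=2.
Step 2. [r5c6∈{4}] r5c6 has the single candidate 4, so r5c6=4.
Step 3. [r5c1∈{3}] r5c1 has the single candidate 3, so r5c1=3.
Step 4. [r3c5∈{2,3,4,5}] across row 3, 4 lands solely at r3c5, so r3c5=4.
Step 5. [r6c5∈{3,5}] r6c5 is the only open cell in row 6 admitting 3, so r6c5=3.
Step 6. [r1c5∈{1,2,6}] row 1 places 6 nowhere but r1c5, so r1c5=6.
Step 7. [r3c2∈{2,3}] in col 2, 2 fits only at r3c2 ⇒ r3c2=2.
Step 8. [r3c3∈{3}] only 3 remains possible at r3c3. So r3c3=3.
Step 9. [r1c3∈{4}] only 4 remains possible at r1c3. So r1c3=4.
Step 10. [r3c4∈{5}] r3c4 has the single candidate 5 ⇒ r3c4=5.
Step 11. [r4c1∈{1}] only 1 remains possible at r4c1. So r4c1=1.
Step 12. [r1c4∈{1}] r1c4 has the single candidate 1 ⇒ r1c4=1.
Step 13. [r6c1∈{4}] r6c1's peers cover all but 4 ⇒ r6c1=4.
Step 14. [r3c1∈{6}] r3c1 has the single candidate 6, so r3c1=6.
Step 15. [r2c5∈{5}] nothing but 5 survives at r2c5. So r2c5=5.
Step 16. [r1c2∈{3}] r1c2 has the single candidate 3, so r1c2=3.
Step 17. [r4c5∈{2}] r4c5 is down to just 2. So r4c5=2.
Step 18. [r6c6∈{5}] nothing but 5 survives at r6c6, so r6c6=5.
Step 19. [r1c6∈{2}] r1c6 is down to just 2 ⇒ r1c6=2.
Step 20. [r5c3∈{2}] r5c3's peers cover all but 2 ⇒ r5c3=2.
Step 21. [r5c5∈{1}] nothing but 1 survives at r5c5. So r5c5=1.
Step 22. [r4c4∈{3}] r4c4's peers cover all but 3 ⇒ r4c4=3.

Answer: 5 3 4 1 6 2 / 2 6 1 4 5 3 / 6 2 3 5 4 1 / 1 4 5 3 2 6 / 3 5 2 6 1 4 / 4 1 6 2 3 5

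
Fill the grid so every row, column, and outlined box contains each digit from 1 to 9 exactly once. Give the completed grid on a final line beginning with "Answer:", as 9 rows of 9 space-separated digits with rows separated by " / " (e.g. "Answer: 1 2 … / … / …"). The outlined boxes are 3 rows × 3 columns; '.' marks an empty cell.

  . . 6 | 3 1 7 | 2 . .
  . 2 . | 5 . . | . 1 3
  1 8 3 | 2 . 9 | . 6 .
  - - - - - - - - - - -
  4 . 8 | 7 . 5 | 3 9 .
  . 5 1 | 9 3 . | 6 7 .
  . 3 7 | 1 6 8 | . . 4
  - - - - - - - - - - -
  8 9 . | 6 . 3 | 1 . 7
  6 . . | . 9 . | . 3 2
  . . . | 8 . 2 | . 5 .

Step 1. [r9c3∈{4}] r9c3 is down to just 4. So r9c3=4.
Step 2. [r3c5∈{4}] r3c5 has the single candidate 4. So r3c5=4.
Step 3. [r2c7∈{4,7,8,9}] 4 has one home in row 2: r2c7 ⇒ r2c7=4.
Step 4. [r1c9∈{5,8,9}] 9 has one home in box 3: r1c9. So r1c9=9.
Step 5. [r8c2∈{1,7}] 7 has one home in row 8: r8c2 ⇒ r8c2=7.
Step 6. [r6c1∈{2,9}] r6c1 is the only open cell in row 6 admitting 9. So r6c1=9.
Step 7. [r6c7∈{5}] nothing but 5 survives at r6c7. So r6c7=5.
Step 8. [r8c4∈{4}] r8c4 is down to just 4 ⇒ r8c4=4.
Step 9. [r7c5∈{5}] r7c5 has the single candidate 5. So r7c5=5.
Step 10. [r3c9∈{5}] r3c9's peers cover all but 5 ⇒ r3c9=5.
Step 11. [r4c5∈{2}] r4c5 has the single candidate 2. So r4c5=2.
Step 12. [r2c5∈{8}] r2c5's peers cover all but 8. So r2c5=8.
Step 13. [r9c5∈{7}] r9c5 is down to just 7, so r9c5=7.
Step 14. [r9c2∈{1}] r9c2 is down to just 1. So r9c2=1.
Step 15. [r1c8∈{8}] r1c8 is down to just 8, so r1c8=8.
Step 16. [r4c2∈{6}] r4c2 is down to just 6, so r4c2=6.
Step 17. [r1c2∈{4}] r1c2 is down to just 4 ⇒ r1c2=4.
Step 18. [r4c9∈{1}] nothing but 1 survives at r4c9, so r4c9=1.
Step 19. [r1c1∈{5}] r1c1 is down to just 5. So r1c1=5.
Step 20. [r5c6∈{4}] r5c6's peers cover all but 4. So r5c6=4.
Step 21. [r2c6∈{6}] nothing but 6 survives at r2c6 ⇒ r2c6=6.
Step 22. [r3c7∈{7}] r3c7 is down to just 7. So r3c7=7.
Step 23. [r2c3∈{9}] nothing but 9 survives at r2c3 ⇒ r2c3=9.
Step 24. [r8c3∈{5}] r8c3's peers cover all but 5 ⇒ r8c3=5.
Step 25. [r2c1∈{7}] nothing but 7 survives at r2c1. So r2c1=7.
Step 26. [r9c1∈{3}] nothing but 3 survives at r9c1. So r9c1=3.
Step 27. [r8c6∈{1}] r8c6 has the single candidate 1 ⇒ r8c6=1.
Step 28. [r8c7∈{8}] r8c7's peers cover all but 8 ⇒ r8c7=8.
Step 29. [r5c9∈{8}] r5c9 is down to just 8 ⇒ r5c9=8.
Step 30. [r7c8∈{4}] only 4 remains possible at r7c8 ⇒ r7c8=4.
Step 31. [r7c3∈{2}] r7c3's peers cover all but 2 ⇒ r7c3=2.
Step 32. [r9c9∈{6}] r9c9 is down to just 6. So r9c9=6.
Step 33. [r9c7∈{9}] r9c7 is down to just 9, so r9c7=9.
Step 34. [r5c1∈{2}] only 2 remains possible at r5c1 ⇒ r5c1=2.
Step 35. [r6c8∈{2}] nothing but 2 survives at r6c8 ⇒ r6c8=2.

Answer: 5 4 6 3 1 7 2 8 9 / 7 2 9 5 8 6 4 1 3 / 1 8 3 2 4 9 7 6 5 / 4 6 8 7 2 5 3 9 1 / 2 5 1 9 3 4 6 7 8 / 9 3 7 1 6 8 5 2 4 / 8 9 2 6 5 3 1 4 7 / 6 7 5 4 9 1 8 3 2 / 3 1 4 8 7 2 9 5 6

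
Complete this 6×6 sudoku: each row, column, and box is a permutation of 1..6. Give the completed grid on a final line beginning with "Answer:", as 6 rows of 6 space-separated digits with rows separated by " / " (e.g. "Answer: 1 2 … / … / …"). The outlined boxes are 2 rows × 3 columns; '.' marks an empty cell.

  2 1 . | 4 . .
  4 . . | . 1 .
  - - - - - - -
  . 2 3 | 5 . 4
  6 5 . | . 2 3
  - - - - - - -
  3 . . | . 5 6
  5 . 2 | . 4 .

Step 1. [r2c4∈{2,3,6}] col 4 places 6 nowhere but r2c4 ⇒ r2c4=6.
Step 2. [r5c3∈{1,4}] across box 5, 1 lands solely at r5c3 ⇒ r5c3=1.
Step 3. [r2c3∈{5}] nothing but 5 survives at r2c3 ⇒ r2c3=5.
Step 4. [r6c4∈{1,3}] row 6 places 3 nowhere but r6c4. So r6c4=3.
Step 5. [r3c1∈{1}] nothing but 1 survives at r3c1, so r3c1=1.
Step 6. [r4c4∈{1}] r4c4 has the single candidate 1, so r4c4=1.
Step 7. [r4c3∈{4}] nothing but 4 survives at r4c3, so r4c3=4.
Step 8. [r5c4∈{2}] r5c4 has the single candidate 2 ⇒ r5c4=2.
Step 9. [r1c6∈{5}] r1c6 is down to just 5 ⇒ r1c6=5.
Step 10. [r1c3∈{6}] only 6 remains possible at r1c3. So r1c3=6.
Step 11. [r6c2∈{6}] r6c2's peers cover all but 6 ⇒ r6c2=6.
Step 12. [r2c6∈{2}] nothing but 2 survives at r2c6. So r2c6=2.
Step 13. [r2c2∈{3}] nothing but 3 survives at r2c2, so r2c2=3.
Step 14. [r3c5∈{6}] r3c5 has the single candidate 6. So r3c5=6.
Step 15. [r1c5∈{3}] r1c5 is down to just 3, so r1c5=3.
Step 16. [r5c2∈{4}] only 4 remains possible at r5c2, so r5c2=4.
Step 17. [r6c6∈{1}] nothing but 1 survives at r6c6, so r6c6=1.

Answer: 2 1 6 4 3 5 / 4 3 5 6 1 2 / 1 2 3 5 6 4 / 6 5 4 1 2 3 / 3 4 1 2 5 6 / 5 6 2 3 4 1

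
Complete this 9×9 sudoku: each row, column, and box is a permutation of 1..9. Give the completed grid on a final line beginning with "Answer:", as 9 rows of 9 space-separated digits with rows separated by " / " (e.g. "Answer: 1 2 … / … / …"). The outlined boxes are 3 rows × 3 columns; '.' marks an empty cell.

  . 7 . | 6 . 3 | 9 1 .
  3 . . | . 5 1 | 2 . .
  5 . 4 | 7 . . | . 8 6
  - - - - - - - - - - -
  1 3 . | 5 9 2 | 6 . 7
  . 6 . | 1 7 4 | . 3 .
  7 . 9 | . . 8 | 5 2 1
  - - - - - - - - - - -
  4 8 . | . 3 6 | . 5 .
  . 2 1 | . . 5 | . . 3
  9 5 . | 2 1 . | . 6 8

Step 1. [r4c3∈{8}] r4c3's peers cover all but 8, so r4c3=8.
Step 2. [r8c8∈{4,7,9}] across col 8, 9 lands solely at r8c8, so r8c8=9.
Step 3. [r2c4∈{4,8,9}] across row 2, 8 lands solely at r2c4, so r2c4=8.
Step 4. [r1c3∈{2}] r1c3 is down to just 2 ⇒ r1c3=2.
Step 5. [r8c7∈{4,7}] row 8 places 7 nowhere but r8c7. So r8c7=7.
Step 6. [r2c9∈{4}] nothing but 4 survives at r2c9 ⇒ r2c9=4.
Step 7. [r3c6∈{9}] nothing but 9 survives at r3c6, so r3c6=9.
Step 8. [r8c4∈{4}] r8c4 has the single candidate 4 ⇒ r8c4=4.
Step 9. [r9c3∈{3,7}] r9c3 is the only open cell in row 9 admitting 3. So r9c3=3.
Step 10. [r7c4∈{9}] r7c4 has the single candidate 9 ⇒ r7c4=9.
Step 11. [r2c8∈{7}] r2c8's peers cover all but 7. So r2c8=7.
Step 12. [r6c2∈{4}] nothing but 4 survives at r6c2 ⇒ r6c2=4.
Step 13. [r7c9∈{2}] r7c9 has the single candidate 2 ⇒ r7c9=2.
Step 14. [r3c7∈{3}] nothing but 3 survives at r3c7, so r3c7=3.
Step 15. [r5c7∈{8}] r5c7's peers cover all but 8. So r5c7=8.
Step 16. [r2c2∈{9}] only 9 remains possible at r2c2. So r2c2=9.
Step 17. [r5c1∈{2}] only 2 remains possible at r5c1 ⇒ r5c1=2.
Step 18. [r7c3∈{7}] r7c3 has the single candidate 7, so r7c3=7.
Step 19. [r3c5∈{2}] only 2 remains possible at r3c5. So r3c5=2.
Step 20. [r5c9∈{9}] r5c9 is down to just 9 ⇒ r5c9=9.
Step 21. [r9c7∈{4}] r9c7 is down to just 4 ⇒ r9c7=4.
Step 22. [r3c2∈{1}] r3c2's peers cover all but 1, so r3c2=1.
Step 23. [r1c1∈{8}] r1c1 is down to just 8 ⇒ r1c1=8.
Step 24. [r9c6∈{7}] nothing but 7 survives at r9c6 ⇒ r9c6=7.
Step 25. [r1c9∈{5}] nothing but 5 survives at r1c9 ⇒ r1c9=5.
Step 26. [r4c8∈{4}] r4c8's peers cover all but 4, so r4c8=4.
Step 27. [r6c4∈{3}] r6c4 has the single candidate 3. So r6c4=3.
Step 28. [r1c5∈{4}] r1c5's peers cover all but 4. So r1c5=4.
Step 29. [r2c3∈{6}] r2c3 is down to just 6 ⇒ r2c3=6.
Step 30. [r8c1∈{6}] r8c1's peers cover all but 6 ⇒ r8c1=6.
Step 31. [r8c5∈{8}] r8c5 is down to just 8, so r8c5=8.
Step 32. [r6c5∈{6}] r6c5 is down to just 6. So r6c5=6.
Step 33. [r5c3∈{5}] r5c3 is down to just 5, so r5c3=5.
Step 34. [r7c7∈{1}] r7c7's peers cover all but 1 ⇒ r7c7=1.

Answer: 8 7 2 6 4 3 9 1 5 / 3 9 6 8 5 1 2 7 4 / 5 1 4 7 2 9 3 8 6 / 1 3 8 5 9 2 6 4 7 / 2 6 5 1 7 4 8 3 9 / 7 4 9 3 6 8 5 2 1 / 4 8 7 9 3 6 1 5 2 / 6 2 1 4 8 5 7 9 3 / 9 5 3 2 1 7 4 6 8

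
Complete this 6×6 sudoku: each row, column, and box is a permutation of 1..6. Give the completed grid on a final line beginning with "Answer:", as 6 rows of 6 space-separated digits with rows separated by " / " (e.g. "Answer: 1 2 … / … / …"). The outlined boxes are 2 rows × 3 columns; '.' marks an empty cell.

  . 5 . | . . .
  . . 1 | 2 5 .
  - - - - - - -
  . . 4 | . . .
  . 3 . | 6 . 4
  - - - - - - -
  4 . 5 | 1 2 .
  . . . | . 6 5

Step 1. [r1c3∈{2,3,6}] 6 has one home in col 3: r1c3, so r1c3=6.
Step 2. [r5c6∈{3}] r5c6 has the single candidate 3 ⇒ r5c6=3.
Step 3. [r4c3∈{2}] r4c3 is down to just 2, so r4c3=2.
Step 4. [r4c5∈{1}] nothing but 1 survives at r4c5, so r4c5=1.
Step 5. [r3c1∈{1,5,6}] 6 has one home in col 1: r3c1, so r3c1=6.
Step 6. [r6c1∈{1,2,3}] col 1 places 1 nowhere but r6c1, so r6c1=1.
Step 7. [r3c5∈{3}] only 3 remains possible at r3c5, so r3c5=3.
Step 8. [r1c4∈{3,4}] col 4 places 3 nowhere but r1c4, so r1c4=3.
Step 9. [r1c5∈{4}] nothing but 4 survives at r1c5, so r1c5=4.
Step 10. [r3c2∈{1}] only 1 remains possible at r3c2, so r3c2=1.
Step 11. [r4c1∈{5}] nothing but 5 survives at r4c1. So r4c1=5.
Step 12. [r1c1∈{2}] nothing but 2 survives at r1c1 ⇒ r1c1=2.
Step 13. [r6c3∈{3}] only 3 remains possible at r6c3 ⇒ r6c3=3.
Step 14. [r2c2∈{4}] only 4 remains possible at r2c2. So r2c2=4.
Step 15. [r1c6∈{1}] only 1 remains possible at r1c6 ⇒ r1c6=1.
Step 16. [r3c4∈{5}] r3c4 has the single candidate 5 ⇒ r3c4=5.
Step 17. [r2c1∈{3}] r2c1 has the single candidate 3 ⇒ r2c1=3.
Step 18. [r6c4∈{4}] r6c4 has the single candidate 4, so r6c4=4.
Step 19. [r5c2∈{6}] r5c2 has the single candidate 6, so r5c2=6.
Step 20. [r6c2∈{2}] only 2 remains possible at r6c2. So r6c2=2.
Step 21. [r2c6∈{6}] r2c6 is down to just 6 ⇒ r2c6=6.
Step 22. [r3c6∈{2}] only 2 remains possible at r3c6, so r3c6=2.

Answer: 2 5 6 3 4 1 / 3 4 1 2 5 6 / 6 1 4 5 3 2 / 5 3 2 6 1 4 / 4 6 5 1 2 3 / 1 2 3 4 6 5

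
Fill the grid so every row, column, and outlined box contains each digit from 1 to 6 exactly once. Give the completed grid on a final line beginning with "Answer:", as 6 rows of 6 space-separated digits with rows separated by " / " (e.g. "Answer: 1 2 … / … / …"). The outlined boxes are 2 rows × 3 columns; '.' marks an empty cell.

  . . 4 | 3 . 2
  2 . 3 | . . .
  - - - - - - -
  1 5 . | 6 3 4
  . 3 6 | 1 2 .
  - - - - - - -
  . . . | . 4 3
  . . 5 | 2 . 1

Step 1. [r6c5∈{6}] nothing but 6 survives at r6c5 ⇒ r6c5=6.
Step 2. [r5c2∈{1,2,6}] across col 2, 2 lands solely at r5c2. So r5c2=2.
Step 3. [r2c6∈{5,6}] in col 6, 6 fits only at r2c6 ⇒ r2c6=6.
Step 4. [r1c2∈{1,6}] 6 has one home in col 2: r1c2. So r1c2=6.
Step 5. [r1c5∈{1,5}] r1c5 is the only open cell in row 1 admitting 1 ⇒ r1c5=1.
Step 6. [r6c2∈{4}] only 4 remains possible at r6c2 ⇒ r6c2=4.
Step 7. [r2c4∈{4,5}] 4 has one home in row 2: r2c4, so r2c4=4.
Step 8. [r5c3∈{1}] r5c3 is down to just 1 ⇒ r5c3=1.
Step 9. [r5c1∈{6}] r5c1 is down to just 6, so r5c1=6.
Step 10. [r4c1∈{4}] only 4 remains possible at r4c1 ⇒ r4c1=4.
Step 11. [r1c1∈{5}] r1c1 has the single candidate 5 ⇒ r1c1=5.
Step 12. [r4c6∈{5}] r4c6 has the single candidate 5 ⇒ r4c6=5.
Step 13. [r2c5∈{5}] r2c5 is down to just 5 ⇒ r2c5=5.
Step 14. [r2c2∈{1}] nothing but 1 survives at r2c2, so r2c2=1.
Step 15. [r5c4∈{5}] only 5 remains possible at r5c4. So r5c4=5.
Step 16. [r3c3∈{2}] r3c3 has the single candidate 2, so r3c3=2.
Step 17. [r6c1∈{3}] r6c1 has the single candidate 3 ⇒ r6c1=3.

Answer: 5 6 4 3 1 2 / 2 1 3 4 5 6 / 1 5 2 6 3 4 / 4 3 6 1 2 5 / 6 2 1 5 4 3 / 3 4 5 2 6 1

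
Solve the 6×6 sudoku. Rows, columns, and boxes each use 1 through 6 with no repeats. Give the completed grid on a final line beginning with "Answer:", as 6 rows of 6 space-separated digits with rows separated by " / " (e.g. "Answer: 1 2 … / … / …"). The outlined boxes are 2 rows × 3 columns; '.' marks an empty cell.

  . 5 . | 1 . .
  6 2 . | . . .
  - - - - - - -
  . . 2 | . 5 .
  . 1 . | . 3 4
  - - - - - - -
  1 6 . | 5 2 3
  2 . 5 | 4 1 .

Step 1. [r3c4∈{6}] r3c4's peers cover all but 6 ⇒ r3c4=6.
Step 2. [r1c5∈{4,6}] r1c5 is the only open cell in col 5 admitting 6. So r1c5=6.
Step 3. [r3c2∈{3,4}] 4 has one home in col 2: r3c2, so r3c2=4.
Step 4. [r1c1∈{3,4}] r1c1 is the only open cell in col 1 admitting 4, so r1c1=4.
Step 5. [r2c4∈{3}] r2c4 has the single candidate 3 ⇒ r2c4=3.
Step 6. [r1c3∈{3}] r1c3 is down to just 3, so r1c3=3.
Step 7. [r1c6∈{2}] nothing but 2 survives at r1c6, so r1c6=2.
Step 8. [r3c6∈{1}] r3c6 has the single candidate 1 ⇒ r3c6=1.
Step 9. [r5c3∈{4}] r5c3 is down to just 4. So r5c3=4.
Step 10. [r4c4∈{2}] r4c4 has the single candidate 2, so r4c4=2.
Step 11. [r4c3∈{6}] only 6 remains possible at r4c3. So r4c3=6.
Step 12. [r4c1∈{5}] r4c1 is down to just 5, so r4c1=5.
Step 13. [r2c5∈{4}] r2c5's peers cover all but 4 ⇒ r2c5=4.
Step 14. [r6c6∈{6}] r6c6 has the single candidate 6. So r6c6=6.
Step 15. [r6c2∈{3}] r6c2 is down to just 3, so r6c2=3.
Step 16. [r3c1∈{3}] nothing but 3 survives at r3c1. So r3c1=3.
Step 17. [r2c3∈{1}] nothing but 1 survives at r2c3, so r2c3=1.
Step 18. [r2c6∈{5}] r2c6 is down to just 5 ⇒ r2c6=5.

Answer: 4 5 3 1 6 2 / 6 2 1 3 4 5 / 3 4 2 6 5 1 / 5 1 6 2 3 4 / 1 6 4 5 2 3 / 2 3 5 4 1 6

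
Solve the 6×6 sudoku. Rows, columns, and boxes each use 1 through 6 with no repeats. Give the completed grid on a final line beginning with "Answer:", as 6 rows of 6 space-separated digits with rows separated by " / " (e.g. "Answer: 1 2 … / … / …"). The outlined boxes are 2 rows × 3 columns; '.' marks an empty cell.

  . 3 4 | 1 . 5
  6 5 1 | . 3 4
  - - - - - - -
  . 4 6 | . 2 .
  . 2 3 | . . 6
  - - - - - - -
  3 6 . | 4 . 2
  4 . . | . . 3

Step 1. [r4c4∈{5}] r4c4 has the single candidate 5, so r4c4=5.
Step 2. [r5c5∈{1,5}] r5c5 is the only open cell in row 5 admitting 1. So r5c5=1.
Step 3. [r6c5∈{5,6}] 5 has one home in col 5: r6c5. So r6c5=5.
Step 4. [r3c1∈{1,5}] in row 3, 5 fits only at r3c1, so r3c1=5.
Step 5. [r1c5∈{6}] r1c5's peers cover all but 6 ⇒ r1c5=6.
Step 6. [r2c4∈{2}] r2c4 has the single candidate 2, so r2c4=2.
Step 7. [r5c3∈{5}] nothing but 5 survives at r5c3 ⇒ r5c3=5.
Step 8. [r6c2∈{1}] r6c2 has the single candidate 1. So r6c2=1.
Step 9. [r6c4∈{6}] r6c4 has the single candidate 6. So r6c4=6.
Step 10. [r4c1∈{1}] r4c1 is down to just 1, so r4c1=1.
Step 11. [r3c6∈{1}] r3c6 is down to just 1 ⇒ r3c6=1.
Step 12. [r3c4∈{3}] r3c4 is down to just 3. So r3c4=3.
Step 13. [r1c1∈{2}] only 2 remains possible at r1c1, so r1c1=2.
Step 14. [r6c3∈{2}] only 2 remains possible at r6c3. So r6c3=2.
Step 15. [r4c5∈{4}] r4c5 is down to just 4. So r4c5=4.

Answer: 2 3 4 1 6 5 / 6 5 1 2 3 4 / 5 4 6 3 2 1 / 1 2 3 5 4 6 / 3 6 5 4 1 2 / 4 1 2 6 5 3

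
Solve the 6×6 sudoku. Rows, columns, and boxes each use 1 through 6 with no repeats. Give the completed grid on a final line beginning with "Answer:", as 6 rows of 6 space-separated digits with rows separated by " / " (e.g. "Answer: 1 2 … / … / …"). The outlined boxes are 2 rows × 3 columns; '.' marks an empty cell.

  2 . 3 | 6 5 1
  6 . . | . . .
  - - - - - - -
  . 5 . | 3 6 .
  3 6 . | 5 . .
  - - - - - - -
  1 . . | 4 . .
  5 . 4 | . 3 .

Step 1. [r5c5∈{2}] r5c5's peers cover all but 2. So r5c5=2.
Step 2. [r3c3∈{1,2}] in row 3, 1 fits only at r3c3. So r3c3=1.
Step 3. [r3c6∈{2,4}] r3c6 is the only open cell in row 3 admitting 2, so r3c6=2.
Step 4. [r2c5∈{4}] r2c5 is down to just 4, so r2c5=4.
Step 5. [r6c6∈{6}] nothing but 6 survives at r6c6 ⇒ r6c6=6.
Step 6. [r3c1∈{4}] r3c1's peers cover all but 4. So r3c1=4.
Step 7. [r2c2∈{1}] r2c2 has the single candidate 1 ⇒ r2c2=1.
Step 8. [r4c3∈{2}] nothing but 2 survives at r4c3. So r4c3=2.
Step 9. [r2c6∈{3}] only 3 remains possible at r2c6 ⇒ r2c6=3.
Step 10. [r5c6∈{5}] nothing but 5 survives at r5c6, so r5c6=5.
Step 11. [r2c3∈{5}] only 5 remains possible at r2c3. So r2c3=5.
Step 12. [r4c6∈{4}] r4c6's peers cover all but 4 ⇒ r4c6=4.
Step 13. [r4c5∈{1}] r4c5's peers cover all but 1, so r4c5=1.
Step 14. [r5c3∈{6}] only 6 remains possible at r5c3. So r5c3=6.
Step 15. [r2c4∈{2}] r2c4 has the single candidate 2 ⇒ r2c4=2.
Step 16. [r1c2∈{4}] nothing but 4 survives at r1c2, so r1c2=4.
Step 17. [r6c2∈{2}] r6c2 is down to just 2 ⇒ r6c2=2.
Step 18. [r6c4∈{1}] r6c4's peers cover all but 1, so r6c4=1.
Step 19. [r5c2∈{3}] only 3 remains possible at r5c2 ⇒ r5c2=3.

Answer: 2 4 3 6 5 1 / 6 1 5 2 4 3 / 4 5 1 3 6 2 / 3 6 2 5 1 4 / 1 3 6 4 2 5 / 5 2 4 1 3 6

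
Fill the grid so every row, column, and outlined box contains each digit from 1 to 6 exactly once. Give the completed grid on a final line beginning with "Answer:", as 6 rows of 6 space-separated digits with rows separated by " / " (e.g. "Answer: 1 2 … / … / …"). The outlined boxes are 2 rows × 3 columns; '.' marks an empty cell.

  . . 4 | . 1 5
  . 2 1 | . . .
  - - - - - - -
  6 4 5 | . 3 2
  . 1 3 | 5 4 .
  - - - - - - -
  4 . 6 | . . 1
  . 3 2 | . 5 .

Step 1. [r2c6∈{3,4,6}] across col 6, 3 lands solely at r2c6 ⇒ r2c6=3.
Step 2. [r2c4∈{4,6}] in row 2, 4 fits only at r2c4 ⇒ r2c4=4.
Step 3. [r1c4∈{2,6}] row 1 places 2 nowhere but r1c4 ⇒ r1c4=2.
Step 4. [r4c6∈{6}] r4c6 is down to just 6 ⇒ r4c6=6.
Step 5. [r2c5∈{6}] only 6 remains possible at r2c5 ⇒ r2c5=6.
Step 6. [r5c5∈{2}] nothing but 2 survives at r5c5, so r5c5=2.
Step 7. [r3c4∈{1}] r3c4 is down to just 1 ⇒ r3c4=1.
Step 8. [r5c2∈{5}] only 5 remains possible at r5c2. So r5c2=5.
Step 9. [r6c1∈{1}] nothing but 1 survives at r6c1, so r6c1=1.
Step 10. [r5c4∈{3}] only 3 remains possible at r5c4 ⇒ r5c4=3.
Step 11. [r1c2∈{6}] nothing but 6 survives at r1c2, so r1c2=6.
Step 12. [r2c1∈{5}] r2c1 is down to just 5. So r2c1=5.
Step 13. [r4c1∈{2}] r4c1 is down to just 2 ⇒ r4c1=2.
Step 14. [r6c4∈{6}] r6c4 has the single candidate 6, so r6c4=6.
Step 15. [r6c6∈{4}] only 4 remains possible at r6c6 ⇒ r6c6=4.
Step 16. [r1c1∈{3}] r1c1 has the single candidate 3 ⇒ r1c1=3.

Answer: 3 6 4 2 1 5 / 5 2 1 4 6 3 / 6 4 5 1 3 2 / 2 1 3 5 4 6 / 4 5 6 3 2 1 / 1 3 2 6 5 4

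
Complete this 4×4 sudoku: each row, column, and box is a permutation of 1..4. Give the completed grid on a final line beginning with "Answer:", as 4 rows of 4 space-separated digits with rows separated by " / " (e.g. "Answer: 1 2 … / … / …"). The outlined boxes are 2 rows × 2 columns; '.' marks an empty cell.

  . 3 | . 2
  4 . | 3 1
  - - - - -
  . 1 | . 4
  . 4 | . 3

Step 1. [r3c3∈{2}] nothing but 2 survives at r3c3. So r3c3=2.
Step 2. [r3c1∈{3}] r3c1 is down to just 3. So r3c1=3.
Step 3. [r2c2∈{2}] r2c2's peers cover all but 2, so r2c2=2.
Step 4. [r4c1∈{2}] r4c1's peers cover all but 2 ⇒ r4c1=2.
Step 5. [r1c3∈{4}] r1c3 has the single candidate 4 ⇒ r1c3=4.
Step 6. [r1c1∈{1}] nothing but 1 survives at r1c1, so r1c1=1.
Step 7. [r4c3∈{1}] r4c3's peers cover all but 1 ⇒ r4c3=1.

Answer: 1 3 4 2 / 4 2 3 1 / 3 1 2 4 / 2 4 1 3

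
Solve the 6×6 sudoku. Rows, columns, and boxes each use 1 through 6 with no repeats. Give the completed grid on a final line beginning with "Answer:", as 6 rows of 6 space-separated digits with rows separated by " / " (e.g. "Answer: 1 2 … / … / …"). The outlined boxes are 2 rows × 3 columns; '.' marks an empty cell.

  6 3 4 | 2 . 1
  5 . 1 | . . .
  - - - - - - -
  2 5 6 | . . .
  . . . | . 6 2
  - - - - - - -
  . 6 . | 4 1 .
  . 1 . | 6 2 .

Step 1. [r5c1∈{3}] only 3 remains possible at r5c1. So r5c1=3.
Step 2. [r2c4∈{3}] r2c4 has the single candidate 3 ⇒ r2c4=3.
Step 3. [r4c1∈{1,4}] across col 1, 1 lands solely at r4c1, so r4c1=1.
Step 4. [r3c5∈{3,4}] r3c5 is the only open cell in col 5 admitting 3 ⇒ r3c5=3.
Step 5. [r6c3∈{5}] r6c3's peers cover all but 5. So r6c3=5.
Step 6. [r3c6∈{4}] nothing but 4 survives at r3c6, so r3c6=4.
Step 7. [r2c2∈{2}] only 2 remains possible at r2c2, so r2c2=2.
Step 8. [r5c6∈{5}] only 5 remains possible at r5c6. So r5c6=5.
Step 9. [r3c4∈{1}] r3c4 has the single candidate 1, so r3c4=1.
Step 10. [r4c4∈{5}] nothing but 5 survives at r4c4, so r4c4=5.
Step 11. [r2c6∈{6}] r2c6's peers cover all but 6. So r2c6=6.
Step 12. [r2c5∈{4}] r2c5's peers cover all but 4. So r2c5=4.
Step 13. [r6c1∈{4}] nothing but 4 survives at r6c1 ⇒ r6c1=4.
Step 14. [r6c6∈{3}] r6c6 has the single candidate 3. So r6c6=3.
Step 15. [r1c5∈{5}] only 5 remains possible at r1c5 ⇒ r1c5=5.
Step 16. [r4c2∈{4}] only 4 remains possible at r4c2 ⇒ r4c2=4.
Step 17. [r5c3∈{2}] only 2 remains possible at r5c3, so r5c3=2.
Step 18. [r4c3∈{3}] r4c3 has the single candidate 3, so r4c3=3.

Answer: 6 3 4 2 5 1 / 5 2 1 3 4 6 / 2 5 6 1 3 4 / 1 4 3 5 6 2 / 3 6 2 4 1 5 / 4 1 5 6 2 3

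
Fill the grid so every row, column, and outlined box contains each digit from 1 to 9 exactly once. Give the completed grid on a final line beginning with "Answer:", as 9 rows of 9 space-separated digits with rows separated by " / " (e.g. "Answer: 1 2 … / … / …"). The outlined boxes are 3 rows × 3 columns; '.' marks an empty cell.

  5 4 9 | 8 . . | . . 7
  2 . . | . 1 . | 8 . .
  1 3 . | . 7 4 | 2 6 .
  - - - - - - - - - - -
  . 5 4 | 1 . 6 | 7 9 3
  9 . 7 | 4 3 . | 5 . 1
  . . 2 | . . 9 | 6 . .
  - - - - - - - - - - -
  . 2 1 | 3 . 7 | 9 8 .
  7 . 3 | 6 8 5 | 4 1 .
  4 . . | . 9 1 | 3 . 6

Step 1. [r9c2∈{8}] r9c2's peers cover all but 8 ⇒ r9c2=8.
Step 2. [r7c9∈{5}] r7c9 is down to just 5. So r7c9=5.
Step 3. [r3c4∈{5,9}] across row 3, 5 lands solely at r3c4, so r3c4=5.
Step 4. [r6c9∈{4,8}] r6c9 is the only open cell in col 9 admitting 8, so r6c9=8.
Step 5. [r2c8∈{3,4,5}] 5 has one home in row 2: r2c8, so r2c8=5.
Step 6. [r5c8∈{2}] only 2 remains possible at r5c8, so r5c8=2.
Step 7. [r1c6∈{2,3}] across col 6, 2 lands solely at r1c6. So r1c6=2.
Step 8. [r2c3∈{6}] r2c3's peers cover all but 6 ⇒ r2c3=6.
Step 9. [r2c9∈{4,9}] in row 2, 4 fits only at r2c9. So r2c9=4.
Step 10. [r9c4∈{2}] nothing but 2 survives at r9c4. So r9c4=2.
Step 11. [r6c8∈{4}] only 4 remains possible at r6c8. So r6c8=4.
Step 12. [r6c1∈{3}] nothing but 3 survives at r6c1 ⇒ r6c1=3.
Step 13. [r5c6∈{8}] r5c6's peers cover all but 8. So r5c6=8.
Step 14. [r2c4∈{9}] r2c4 has the single candidate 9 ⇒ r2c4=9.
Step 15. [r9c8∈{7}] r9c8's peers cover all but 7 ⇒ r9c8=7.
Step 16. [r6c5∈{5}] r6c5 is down to just 5 ⇒ r6c5=5.
Step 17. [r3c9∈{9}] only 9 remains possible at r3c9. So r3c9=9.
Step 18. [r2c6∈{3}] r2c6's peers cover all but 3, so r2c6=3.
Step 19. [r5c2∈{6}] r5c2's peers cover all but 6, so r5c2=6.
Step 20. [r7c1∈{6}] only 6 remains possible at r7c1, so r7c1=6.
Step 21. [r1c5∈{6}] r1c5 is down to just 6 ⇒ r1c5=6.
Step 22. [r2c2∈{7}] r2c2's peers cover all but 7, so r2c2=7.
Step 23. [r1c7∈{1}] r1c7 is down to just 1, so r1c7=1.
Step 24. [r8c2∈{9}] r8c2 is down to just 9 ⇒ r8c2=9.
Step 25. [r6c2∈{1}] r6c2 is down to just 1 ⇒ r6c2=1.
Step 26. [r8c9∈{2}] r8c9 has the single candidate 2. So r8c9=2.
Step 27. [r4c1∈{8}] r4c1 is down to just 8. So r4c1=8.
Step 28. [r7c5∈{4}] r7c5 is down to just 4 ⇒ r7c5=4.
Step 29. [r3c3∈{8}] r3c3 has the single candidate 8 ⇒ r3c3=8.
Step 30. [r4c5∈{2}] r4c5 is down to just 2. So r4c5=2.
Step 31. [r9c3∈{5}] r9c3 has the single candidate 5, so r9c3=5.
Step 32. [r6c4∈{7}] r6c4's peers cover all but 7 ⇒ r6c4=7.
Step 33. [r1c8∈{3}] nothing but 3 survives at r1c8. So r1c8=3.

Answer: 5 4 9 8 6 2 1 3 7 / 2 7 6 9 1 3 8 5 4 / 1 3 8 5 7 4 2 6 9 / 8 5 4 1 2 6 7 9 3 / 9 6 7 4 3 8 5 2 1 / 3 1 2 7 5 9 6 4 8 / 6 2 1 3 4 7 9 8 5 / 7 9 3 6 8 5 4 1 2 / 4 8 5 2 9 1 3 7 6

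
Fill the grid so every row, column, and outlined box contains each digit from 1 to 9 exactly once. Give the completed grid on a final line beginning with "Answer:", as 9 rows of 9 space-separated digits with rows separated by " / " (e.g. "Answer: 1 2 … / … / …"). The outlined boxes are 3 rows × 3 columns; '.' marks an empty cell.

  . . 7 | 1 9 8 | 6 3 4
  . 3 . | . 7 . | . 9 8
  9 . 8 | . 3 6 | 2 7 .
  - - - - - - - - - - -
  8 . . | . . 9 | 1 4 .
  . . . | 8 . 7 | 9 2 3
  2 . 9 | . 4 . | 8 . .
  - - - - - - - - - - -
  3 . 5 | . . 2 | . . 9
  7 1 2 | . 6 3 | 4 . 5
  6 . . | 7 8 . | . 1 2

Step 1. [r9c3∈{4}] r9c3 is down to just 4 ⇒ r9c3=4.
Step 2. [r6c8∈{5,6}] col 8 places 5 nowhere but r6c8. So r6c8=5.
Step 3. [r2c6∈{4,5}] r2c6 is the only open cell in col 6 admitting 4. So r2c6=4.
Step 4. [r1c1∈{5}] nothing but 5 survives at r1c1, so r1c1=5.
Step 5. [r2c3∈{1,6}] in row 2, 6 fits only at r2c3, so r2c3=6.
Step 6. [r5c2∈{4,5,6}] across row 5, 6 lands solely at r5c2 ⇒ r5c2=6.
Step 7. [r4c2∈{5,7}] r4c2 is the only open cell in col 2 admitting 5, so r4c2=5.
Step 8. [r2c4∈{2,5}] 2 has one home in row 2: r2c4, so r2c4=2.
Step 9. [r6c4∈{3,6}] row 6 places 3 nowhere but r6c4. So r6c4=3.
Step 10. [r5c3∈{1}] r5c3 is down to just 1. So r5c3=1.
Step 11. [r6c9∈{6,7}] row 6 places 6 nowhere but r6c9 ⇒ r6c9=6.
Step 12. [r7c2∈{8}] only 8 remains possible at r7c2. So r7c2=8.
Step 13. [r2c1∈{1}] nothing but 1 survives at r2c1. So r2c1=1.
Step 14. [r7c4∈{4}] r7c4 is down to just 4. So r7c4=4.
Step 15. [r7c8∈{6}] r7c8 has the single candidate 6, so r7c8=6.
Step 16. [r7c7∈{7}] only 7 remains possible at r7c7, so r7c7=7.
Step 17. [r4c9∈{7}] r4c9 is down to just 7, so r4c9=7.
Step 18. [r3c9∈{1}] r3c9's peers cover all but 1 ⇒ r3c9=1.
Step 19. [r2c7∈{5}] r2c7's peers cover all but 5 ⇒ r2c7=5.
Step 20. [r4c4∈{6}] r4c4's peers cover all but 6. So r4c4=6.
Step 21. [r7c5∈{1}] r7c5 has the single candidate 1, so r7c5=1.
Step 22. [r1c2∈{2}] nothing but 2 survives at r1c2. So r1c2=2.
Step 23. [r9c2∈{9}] r9c2's peers cover all but 9, so r9c2=9.
Step 24. [r5c5∈{5}] only 5 remains possible at r5c5. So r5c5=5.
Step 25. [r4c3∈{3}] nothing but 3 survives at r4c3, so r4c3=3.
Step 26. [r3c2∈{4}] nothing but 4 survives at r3c2 ⇒ r3c2=4.
Step 27. [r4c5∈{2}] nothing but 2 survives at r4c5. So r4c5=2.
Step 28. [r3c4∈{5}] nothing but 5 survives at r3c4, so r3c4=5.
Step 29. [r6c2∈{7}] r6c2's peers cover all but 7. So r6c2=7.
Step 30. [r9c7∈{3}] r9c7 has the single candidate 3. So r9c7=3.
Step 31. [r5c1∈{4}] nothing but 4 survives at r5c1, so r5c1=4.
Step 32. [r8c4∈{9}] r8c4's peers cover all but 9 ⇒ r8c4=9.
Step 33. [r6c6∈{1}] r6c6 is down to just 1. So r6c6=1.
Step 34. [r8c8∈{8}] r8c8 is down to just 8, so r8c8=8.
Step 35. [r9c6∈{5}] nothing but 5 survives at r9c6. So r9c6=5.

Answer: 5 2 7 1 9 8 6 3 4 / 1 3 6 2 7 4 5 9 8 / 9 4 8 5 3 6 2 7 1 / 8 5 3 6 2 9 1 4 7 / 4 6 1 8 5 7 9 2 3 / 2 7 9 3 4 1 8 5 6 / 3 8 5 4 1 2 7 6 9 / 7 1 2 9 6 3 4 8 5 / 6 9 4 7 8 5 3 1 2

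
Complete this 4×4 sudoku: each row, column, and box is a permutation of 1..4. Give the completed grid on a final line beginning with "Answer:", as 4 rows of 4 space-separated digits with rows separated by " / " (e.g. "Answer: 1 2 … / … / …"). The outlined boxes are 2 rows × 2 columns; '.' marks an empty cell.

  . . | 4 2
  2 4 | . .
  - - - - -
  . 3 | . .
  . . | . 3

Step 1. [r3c3∈{1,2}] across row 3, 2 lands solely at r3c3, so r3c3=2.
Step 2. [r4c3∈{1}] only 1 remains possible at r4c3, so r4c3=1.
Step 3. [r3c1∈{1,4}] 1 has one home in row 3: r3c1, so r3c1=1.
Step 4. [r3c4∈{4}] r3c4 has the single candidate 4 ⇒ r3c4=4.
Step 5. [r2c4∈{1}] nothing but 1 survives at r2c4 ⇒ r2c4=1.
Step 6. [r1c2∈{1}] r1c2 has the single candidate 1 ⇒ r1c2=1.
Step 7. [r4c2∈{2}] r4c2 is down to just 2. So r4c2=2.
Step 8. [r2c3∈{3}] only 3 remains possible at r2c3, so r2c3=3.
Step 9. [r4c1∈{4}] r4c1's peers cover all but 4, so r4c1=4.
Step 10. [r1c1∈{3}] r1c1's peers cover all but 3, so r1c1=3.

Answer: 3 1 4 2 / 2 4 3 1 / 1 3 2 4 / 4 2 1 3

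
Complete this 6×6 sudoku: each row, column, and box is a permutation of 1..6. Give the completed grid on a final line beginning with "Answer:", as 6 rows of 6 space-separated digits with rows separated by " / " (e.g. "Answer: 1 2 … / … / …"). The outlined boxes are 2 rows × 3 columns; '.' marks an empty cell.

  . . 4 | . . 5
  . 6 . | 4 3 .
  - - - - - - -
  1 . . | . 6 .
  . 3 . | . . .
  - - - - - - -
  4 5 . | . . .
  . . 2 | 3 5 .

Step 1. [r4c5∈{1,2,4}] in col 5, 4 fits only at r4c5 ⇒ r4c5=4.
Step 2. [r3c3∈{5}] r3c3 has the single candidate 5 ⇒ r3c3=5.
Step 3. [r3c4∈{2}] only 2 remains possible at r3c4 ⇒ r3c4=2.
Step 4. [r1c2∈{1,2}] in col 2, 2 fits only at r1c2 ⇒ r1c2=2.
Step 5. [r4c6∈{1}] nothing but 1 survives at r4c6. So r4c6=1.
Step 6. [r6c1∈{6}] nothing but 6 survives at r6c1, so r6c1=6.
Step 7. [r5c5∈{1,2}] 2 has one home in col 5: r5c5. So r5c5=2.
Step 8. [r5c4∈{1,6}] in box 6, 1 fits only at r5c4. So r5c4=1.
Step 9. [r4c4∈{5}] only 5 remains possible at r4c4 ⇒ r4c4=5.
Step 10. [r6c6∈{4}] nothing but 4 survives at r6c6 ⇒ r6c6=4.
Step 11. [r2c1∈{5}] r2c1 is down to just 5 ⇒ r2c1=5.
Step 12. [r4c3∈{6}] nothing but 6 survives at r4c3. So r4c3=6.
Step 13. [r5c3∈{3}] nothing but 3 survives at r5c3, so r5c3=3.
Step 14. [r1c1∈{3}] only 3 remains possible at r1c1, so r1c1=3.
Step 15. [r1c4∈{6}] only 6 remains possible at r1c4, so r1c4=6.
Step 16. [r2c6∈{2}] nothing but 2 survives at r2c6 ⇒ r2c6=2.
Step 17. [r3c6∈{3}] r3c6's peers cover all but 3 ⇒ r3c6=3.
Step 18. [r1c5∈{1}] nothing but 1 survives at r1c5 ⇒ r1c5=1.
Step 19. [r2c3∈{1}] r2c3's peers cover all but 1. So r2c3=1.
Step 20. [r5c6∈{6}] r5c6's peers cover all but 6. So r5c6=6.
Step 21. [r6c2∈{1}] r6c2's peers cover all but 1. So r6c2=1.
Step 22. [r4c1∈{2}] r4c1's peers cover all but 2 ⇒ r4c1=2.
Step 23. [r3c2∈{4}] r3c2's peers cover all but 4. So r3c2=4.

Answer: 3 2 4 6 1 5 / 5 6 1 4 3 2 / 1 4 5 2 6 3 / 2 3 6 5 4 1 / 4 5 3 1 2 6 / 6 1 2 3 5 4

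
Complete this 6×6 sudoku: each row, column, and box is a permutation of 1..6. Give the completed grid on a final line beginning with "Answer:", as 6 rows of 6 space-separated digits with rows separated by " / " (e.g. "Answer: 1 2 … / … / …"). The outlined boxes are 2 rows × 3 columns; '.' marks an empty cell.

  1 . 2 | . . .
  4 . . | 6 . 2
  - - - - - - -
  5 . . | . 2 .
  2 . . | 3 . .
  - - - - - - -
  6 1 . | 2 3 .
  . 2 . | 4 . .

Step 1. [r5c6∈{5}] r5c6's peers cover all but 5, so r5c6=5.
Step 2. [r4c5∈{1,4,5,6}] 5 has one home in row 4: r4c5 ⇒ r4c5=5.
Step 3. [r1c2∈{3,5,6}] row 1 places 6 nowhere but r1c2, so r1c2=6.
Step 4. [r4c2∈{4}] only 4 remains possible at r4c2. So r4c2=4.
Step 5. [r3c6∈{1,4,6}] in row 3, 4 fits only at r3c6. So r3c6=4.
Step 6. [r3c3∈{1,3,6}] row 3 places 6 nowhere but r3c3, so r3c3=6.
Step 7. [r2c2∈{3,5}] across col 2, 5 lands solely at r2c2, so r2c2=5.
Step 8. [r4c6∈{1,6}] across row 4, 6 lands solely at r4c6 ⇒ r4c6=6.
Step 9. [r6c3∈{3,5}] across row 6, 5 lands solely at r6c3 ⇒ r6c3=5.
Step 10. [r6c5∈{1,6}] r6c5 is the only open cell in row 6 admitting 6, so r6c5=6.
Step 11. [r3c2∈{3}] only 3 remains possible at r3c2 ⇒ r3c2=3.
Step 12. [r5c3∈{4}] r5c3 is down to just 4 ⇒ r5c3=4.
Step 13. [r2c5∈{1}] nothing but 1 survives at r2c5. So r2c5=1.
Step 14. [r1c4∈{5}] nothing but 5 survives at r1c4. So r1c4=5.
Step 15. [r1c5∈{4}] nothing but 4 survives at r1c5 ⇒ r1c5=4.
Step 16. [r2c3∈{3}] r2c3's peers cover all but 3 ⇒ r2c3=3.
Step 17. [r3c4∈{1}] r3c4 is down to just 1, so r3c4=1.
Step 18. [r1c6∈{3}] r1c6 is down to just 3, so r1c6=3.
Step 19. [r6c6∈{1}] nothing but 1 survives at r6c6. So r6c6=1.
Step 20. [r4c3∈{1}] r4c3 has the single candidate 1 ⇒ r4c3=1.
Step 21. [r6c1∈{3}] nothing but 3 survives at r6c1, so r6c1=3.

Answer: 1 6 2 5 4 3 / 4 5 3 6 1 2 / 5 3 6 1 2 4 / 2 4 1 3 5 6 / 6 1 4 2 3 5 / 3 2 5 4 6 1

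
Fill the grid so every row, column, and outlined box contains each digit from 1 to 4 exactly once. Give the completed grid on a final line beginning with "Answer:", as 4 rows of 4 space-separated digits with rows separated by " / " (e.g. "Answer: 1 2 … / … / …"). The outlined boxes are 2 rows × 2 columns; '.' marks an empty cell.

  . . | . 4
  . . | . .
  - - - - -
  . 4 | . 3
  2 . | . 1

Step 1. [r2c4∈{2}] nothing but 2 survives at r2c4. So r2c4=2.
Step 2. [r1c2∈{1,2,3}] 2 has one home in row 1: r1c2 ⇒ r1c2=2.
Step 3. [r2c2∈{1,3}] in col 2, 1 fits only at r2c2. So r2c2=1.
Step 4. [r1c1∈{3}] only 3 remains possible at r1c1 ⇒ r1c1=3.
Step 5. [r4c3∈{4}] r4c3 is down to just 4 ⇒ r4c3=4.
Step 6. [r4c2∈{3}] r4c2 is down to just 3 ⇒ r4c2=3.
Step 7. [r2c1∈{4}] only 4 remains possible at r2c1 ⇒ r2c1=4.
Step 8. [r3c1∈{1}] nothing but 1 survives at r3c1 ⇒ r3c1=1.
Step 9. [r2c3∈{3}] r2c3 is down to just 3, so r2c3=3.
Step 10. [r1c3∈{1}] only 1 remains possible at r1c3, so r1c3=1.
Step 11. [r3c3∈{2}] only 2 remains possible at r3c3 ⇒ r3c3=2.

Answer: 3 2 1 4 / 4 1 3 2 / 1 4 2 3 / 2 3 4 1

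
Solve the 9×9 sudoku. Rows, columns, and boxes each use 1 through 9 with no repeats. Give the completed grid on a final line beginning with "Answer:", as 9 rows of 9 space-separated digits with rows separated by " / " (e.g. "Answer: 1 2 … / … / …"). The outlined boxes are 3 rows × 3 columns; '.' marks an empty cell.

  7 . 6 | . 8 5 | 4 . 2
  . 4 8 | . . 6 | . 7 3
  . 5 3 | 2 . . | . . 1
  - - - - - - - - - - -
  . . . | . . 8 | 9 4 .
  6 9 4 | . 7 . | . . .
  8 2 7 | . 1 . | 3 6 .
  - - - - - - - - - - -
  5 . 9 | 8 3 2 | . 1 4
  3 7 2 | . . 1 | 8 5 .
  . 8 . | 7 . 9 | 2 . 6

Step 1. [r4c1∈{1}] nothing but 1 survives at r4c1 ⇒ r4c1=1.
Step 2. [r6c9∈{5}] only 5 remains possible at r6c9. So r6c9=5.
Step 3. [r1c4∈{1,3,9}] row 1 places 3 nowhere but r1c4, so r1c4=3.
Step 4. [r3c1∈{9}] r3c1's peers cover all but 9, so r3c1=9.
Step 5. [r3c5∈{4}] r3c5 is down to just 4 ⇒ r3c5=4.
Step 6. [r4c3∈{5}] r4c3 has the single candidate 5. So r4c3=5.
Step 7. [r6c4∈{4,9}] row 6 places 9 nowhere but r6c4. So r6c4=9.
Step 8. [r8c5∈{6}] r8c5 is down to just 6, so r8c5=6.
Step 9. [r3c8∈{8}] only 8 remains possible at r3c8. So r3c8=8.
Step 10. [r3c6∈{7}] r3c6's peers cover all but 7, so r3c6=7.
Step 11. [r1c2∈{1}] nothing but 1 survives at r1c2, so r1c2=1.
Step 12. [r4c2∈{3}] only 3 remains possible at r4c2, so r4c2=3.
Step 13. [r2c5∈{9}] r2c5 is down to just 9 ⇒ r2c5=9.
Step 14. [r2c7∈{5}] r2c7 is down to just 5, so r2c7=5.
Step 15. [r8c4∈{4}] r8c4's peers cover all but 4, so r8c4=4.
Step 16. [r5c7∈{1}] r5c7 has the single candidate 1, so r5c7=1.
Step 17. [r8c9∈{9}] only 9 remains possible at r8c9. So r8c9=9.
Step 18. [r6c6∈{4}] only 4 remains possible at r6c6, so r6c6=4.
Step 19. [r4c5∈{2}] nothing but 2 survives at r4c5. So r4c5=2.
Step 20. [r7c7∈{7}] only 7 remains possible at r7c7, so r7c7=7.
Step 21. [r5c8∈{2}] r5c8 is down to just 2 ⇒ r5c8=2.
Step 22. [r9c3∈{1}] nothing but 1 survives at r9c3. So r9c3=1.
Step 23. [r4c4∈{6}] nothing but 6 survives at r4c4. So r4c4=6.
Step 24. [r9c8∈{3}] only 3 remains possible at r9c8, so r9c8=3.
Step 25. [r4c9∈{7}] r4c9's peers cover all but 7. So r4c9=7.
Step 26. [r3c7∈{6}] r3c7 has the single candidate 6. So r3c7=6.
Step 27. [r2c1∈{2}] nothing but 2 survives at r2c1 ⇒ r2c1=2.
Step 28. [r2c4∈{1}] nothing but 1 survives at r2c4 ⇒ r2c4=1.
Step 29. [r9c1∈{4}] nothing but 4 survives at r9c1, so r9c1=4.
Step 30. [r9c5∈{5}] r9c5 has the single candidate 5 ⇒ r9c5=5.
Step 31. [r1c8∈{9}] r1c8 has the single candidate 9, so r1c8=9.
Step 32. [r5c6∈{3}] r5c6's peers cover all but 3. So r5c6=3.
Step 33. [r5c9∈{8}] only 8 remains possible at r5c9 ⇒ r5c9=8.
Step 34. [r7c2∈{6}] r7c2 is down to just 6 ⇒ r7c2=6.
Step 35. [r5c4∈{5}] r5c4 is down to just 5 ⇒ r5c4=5.

Answer: 7 1 6 3 8 5 4 9 2 / 2 4 8 1 9 6 5 7 3 / 9 5 3 2 4 7 6 8 1 / 1 3 5 6 2 8 9 4 7 / 6 9 4 5 7 3 1 2 8 / 8 2 7 9 1 4 3 6 5 / 5 6 9 8 3 2 7 1 4 / 3 7 2 4 6 1 8 5 9 / 4 8 1 7 5 9 2 3 6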